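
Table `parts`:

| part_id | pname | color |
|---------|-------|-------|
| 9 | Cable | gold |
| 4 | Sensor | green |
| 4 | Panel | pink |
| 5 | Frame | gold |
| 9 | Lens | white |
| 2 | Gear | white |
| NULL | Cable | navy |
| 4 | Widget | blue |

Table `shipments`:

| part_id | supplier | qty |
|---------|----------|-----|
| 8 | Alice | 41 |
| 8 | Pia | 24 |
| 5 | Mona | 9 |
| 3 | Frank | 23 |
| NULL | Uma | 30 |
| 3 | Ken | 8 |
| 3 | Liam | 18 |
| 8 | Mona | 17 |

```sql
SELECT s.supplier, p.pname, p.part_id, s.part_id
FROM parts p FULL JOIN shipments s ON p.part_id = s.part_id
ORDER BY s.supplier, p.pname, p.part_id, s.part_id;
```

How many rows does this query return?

15

FULL OUTER JOIN keeps every row from both sides; unmatched rows get NULL for the other side's columns.
Matching on p.part_id = s.part_id. A NULL in a compared column never satisfies the condition.
- p (part_id=9) has no partner → padded with NULL.
- p (part_id=4) has no partner → padded with NULL.
- p (part_id=4) has no partner → padded with NULL.
- p (part_id=5) pairs with 1 row(s) of s.
- p (part_id=9) has no partner → padded with NULL.
- p (part_id=2) has no partner → padded with NULL.
- p (part_id=NULL) has no partner → padded with NULL.
- p (part_id=4) has no partner → padded with NULL.
- plus 7 unmatched s row(s), each kept with NULL p columns.
Total: 1 matched + 14 padded = 15 rows.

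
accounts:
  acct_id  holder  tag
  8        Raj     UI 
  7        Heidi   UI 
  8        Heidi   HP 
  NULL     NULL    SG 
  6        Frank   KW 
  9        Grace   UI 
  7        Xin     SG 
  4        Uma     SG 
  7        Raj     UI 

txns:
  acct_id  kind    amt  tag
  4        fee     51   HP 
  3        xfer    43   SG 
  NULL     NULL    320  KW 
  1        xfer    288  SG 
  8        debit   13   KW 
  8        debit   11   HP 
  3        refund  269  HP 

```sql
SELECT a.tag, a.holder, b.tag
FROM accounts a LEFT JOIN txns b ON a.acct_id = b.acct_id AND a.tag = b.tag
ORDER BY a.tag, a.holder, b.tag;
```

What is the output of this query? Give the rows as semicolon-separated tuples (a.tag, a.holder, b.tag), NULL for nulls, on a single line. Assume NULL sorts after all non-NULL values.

LEFT JOIN keeps every row from `accounts`; unmatched rows get NULL for `txns`'s columns.
Matching on a.acct_id = b.acct_id AND a.tag = b.tag. A NULL in a compared column never satisfies the condition.
- acct_id=8, tag=UI: no b row matches, row kept with b columns NULL.
- acct_id=7, tag=UI: no b row matches, row kept with b columns NULL.
- acct_id=8, tag=HP: 1 matching b row(s), so 1 row(s) emitted.
- acct_id=NULL, tag=SG: no b row matches, row kept with b columns NULL.
- acct_id=6, tag=KW: no b row matches, row kept with b columns NULL.
- acct_id=9, tag=UI: no b row matches, row kept with b columns NULL.
- acct_id=7, tag=SG: no b row matches, row kept with b columns NULL.
- acct_id=4, tag=SG: no b row matches, row kept with b columns NULL.
- acct_id=7, tag=UI: no b row matches, row kept with b columns NULL.
After projecting and ordering:
a.tag | a.holder | b.tag
HP | Heidi | HP
KW | Frank | NULL
SG | Uma | NULL
SG | Xin | NULL
SG | NULL | NULL
UI | Grace | NULL
UI | Heidi | NULL
UI | Raj | NULL
UI | Raj | NULL

(HP, Heidi, HP); (KW, Frank, NULL); (SG, Uma, NULL); (SG, Xin, NULL); (SG, NULL, NULL); (UI, Grace, NULL); (UI, Heidi, NULL); (UI, Raj, NULL); (UI, Raj, NULL)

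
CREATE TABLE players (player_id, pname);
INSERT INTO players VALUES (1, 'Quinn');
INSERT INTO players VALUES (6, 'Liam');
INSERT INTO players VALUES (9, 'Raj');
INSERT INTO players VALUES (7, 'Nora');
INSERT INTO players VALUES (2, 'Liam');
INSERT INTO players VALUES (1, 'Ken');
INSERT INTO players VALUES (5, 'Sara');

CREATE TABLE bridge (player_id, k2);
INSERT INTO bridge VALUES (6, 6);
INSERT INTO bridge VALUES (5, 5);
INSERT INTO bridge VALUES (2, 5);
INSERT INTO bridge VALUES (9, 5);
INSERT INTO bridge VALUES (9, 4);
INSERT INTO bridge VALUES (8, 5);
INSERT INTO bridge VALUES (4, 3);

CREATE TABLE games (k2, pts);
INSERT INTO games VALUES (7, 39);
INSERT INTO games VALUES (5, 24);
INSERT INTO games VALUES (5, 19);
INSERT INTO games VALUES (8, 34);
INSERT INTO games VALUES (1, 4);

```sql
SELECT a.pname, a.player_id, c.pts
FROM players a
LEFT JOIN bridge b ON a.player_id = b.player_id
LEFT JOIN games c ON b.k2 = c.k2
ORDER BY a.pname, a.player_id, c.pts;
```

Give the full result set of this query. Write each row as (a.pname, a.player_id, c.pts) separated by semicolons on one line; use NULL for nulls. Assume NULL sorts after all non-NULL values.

(Ken, 1, NULL); (Liam, 2, 19); (Liam, 2, 24); (Liam, 6, NULL); (Nora, 7, NULL); (Quinn, 1, NULL); (Raj, 9, 19); (Raj, 9, 24); (Raj, 9, NULL); (Sara, 5, 19); (Sara, 5, 24)

Joins associate left-to-right: players LEFT JOIN bridge on player_id gives 8 intermediate row(s).
Then LEFT JOIN `games c` on k2: each of those 8 rows is kept; rows whose b.k2 has no match in c get NULL for c's columns.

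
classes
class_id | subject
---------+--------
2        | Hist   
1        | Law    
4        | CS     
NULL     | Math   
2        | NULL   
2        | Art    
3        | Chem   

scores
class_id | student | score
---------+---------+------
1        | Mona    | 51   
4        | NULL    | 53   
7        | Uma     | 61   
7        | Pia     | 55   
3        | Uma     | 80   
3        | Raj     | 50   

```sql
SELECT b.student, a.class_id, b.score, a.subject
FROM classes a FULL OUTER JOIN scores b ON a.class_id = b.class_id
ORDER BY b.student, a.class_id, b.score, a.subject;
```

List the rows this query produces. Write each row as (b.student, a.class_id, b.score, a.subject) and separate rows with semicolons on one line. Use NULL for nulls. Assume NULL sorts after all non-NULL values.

FULL OUTER JOIN keeps every row from both sides; unmatched rows get NULL for the other side's columns.
Matching on a.class_id = b.class_id. A NULL in a compared column never satisfies the condition.
- class_id=2: no b row matches, row kept with b columns NULL.
- class_id=1: 1 matching b row(s), so 1 row(s) emitted.
- class_id=4: 1 matching b row(s), so 1 row(s) emitted.
- class_id=NULL: no b row matches, row kept with b columns NULL.
- class_id=2: no b row matches, row kept with b columns NULL.
- class_id=2: no b row matches, row kept with b columns NULL.
- class_id=3: 2 matching b row(s), so 2 row(s) emitted.
- plus 2 unmatched b row(s), each kept with NULL a columns.
After projecting and ordering:
b.student | a.class_id | b.score | a.subject
Mona | 1 | 51 | Law
Pia | NULL | 55 | NULL
Raj | 3 | 50 | Chem
Uma | 3 | 80 | Chem
Uma | NULL | 61 | NULL
NULL | 2 | NULL | Art
NULL | 2 | NULL | Hist
NULL | 2 | NULL | NULL
NULL | 4 | 53 | CS
NULL | NULL | NULL | Math

(Mona, 1, 51, Law); (Pia, NULL, 55, NULL); (Raj, 3, 50, Chem); (Uma, 3, 80, Chem); (Uma, NULL, 61, NULL); (NULL, 2, NULL, Art); (NULL, 2, NULL, Hist); (NULL, 2, NULL, NULL); (NULL, 4, 53, CS); (NULL, NULL, NULL, Math)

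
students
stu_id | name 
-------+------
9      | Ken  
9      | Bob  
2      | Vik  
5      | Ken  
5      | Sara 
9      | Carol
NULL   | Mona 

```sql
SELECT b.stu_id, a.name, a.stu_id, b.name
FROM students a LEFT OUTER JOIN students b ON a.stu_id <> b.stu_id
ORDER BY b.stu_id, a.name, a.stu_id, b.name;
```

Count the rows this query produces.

LEFT JOIN keeps every row from `students a`; unmatched rows get NULL for `students b`'s columns.
Matching on a.stu_id <> b.stu_id. A NULL in a compared column never satisfies the condition.
Matched pairs: 22; unmatched a rows kept: 1.
Total: 22 matched + 1 padded = 23 rows.

23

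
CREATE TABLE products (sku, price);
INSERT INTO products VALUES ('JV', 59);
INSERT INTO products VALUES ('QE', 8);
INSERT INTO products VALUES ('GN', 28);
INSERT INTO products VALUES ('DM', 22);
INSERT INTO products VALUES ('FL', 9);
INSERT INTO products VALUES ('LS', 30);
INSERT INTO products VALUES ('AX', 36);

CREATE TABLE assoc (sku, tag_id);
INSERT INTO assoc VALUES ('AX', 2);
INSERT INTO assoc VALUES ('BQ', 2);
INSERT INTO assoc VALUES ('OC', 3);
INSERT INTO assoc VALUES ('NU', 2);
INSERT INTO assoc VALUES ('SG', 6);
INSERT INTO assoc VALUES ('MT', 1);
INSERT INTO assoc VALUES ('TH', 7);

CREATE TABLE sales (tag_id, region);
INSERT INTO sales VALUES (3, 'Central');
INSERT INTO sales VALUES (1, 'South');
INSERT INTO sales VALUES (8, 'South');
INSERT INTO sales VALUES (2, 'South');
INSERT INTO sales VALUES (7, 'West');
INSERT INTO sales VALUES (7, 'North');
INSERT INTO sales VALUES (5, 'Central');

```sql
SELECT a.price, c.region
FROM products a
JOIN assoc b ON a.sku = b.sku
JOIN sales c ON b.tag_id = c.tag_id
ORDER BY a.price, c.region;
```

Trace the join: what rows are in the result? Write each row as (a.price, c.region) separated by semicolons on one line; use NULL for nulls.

Step 1 — a INNER JOIN b on sku → 1 row(s).
Then INNER JOIN `sales c` on tag_id: keep only rows whose b.tag_id appears in c.

(36, South)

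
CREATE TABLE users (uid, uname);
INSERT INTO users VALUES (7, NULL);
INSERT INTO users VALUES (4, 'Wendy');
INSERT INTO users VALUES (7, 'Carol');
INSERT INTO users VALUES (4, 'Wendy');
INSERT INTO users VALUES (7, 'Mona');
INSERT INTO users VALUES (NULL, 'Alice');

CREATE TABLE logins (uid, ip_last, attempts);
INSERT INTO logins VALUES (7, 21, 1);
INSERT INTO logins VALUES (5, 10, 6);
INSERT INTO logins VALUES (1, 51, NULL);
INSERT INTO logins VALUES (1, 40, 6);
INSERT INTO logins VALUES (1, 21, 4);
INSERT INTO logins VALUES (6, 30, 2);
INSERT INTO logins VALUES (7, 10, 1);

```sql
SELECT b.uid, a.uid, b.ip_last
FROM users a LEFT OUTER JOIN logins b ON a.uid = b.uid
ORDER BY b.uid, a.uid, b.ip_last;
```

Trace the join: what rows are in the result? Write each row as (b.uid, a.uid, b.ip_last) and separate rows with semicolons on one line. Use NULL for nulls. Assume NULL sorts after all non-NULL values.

LEFT JOIN keeps every row from `users`; unmatched rows get NULL for `logins`'s columns.
Matching on a.uid = b.uid. A NULL in a compared column never satisfies the condition.
- a[0] uid=7 → 2 match(es) in b → 2 row(s).
- a[1] uid=4 → no match; kept with NULLs on the b side.
- a[2] uid=7 → 2 match(es) in b → 2 row(s).
- a[3] uid=4 → no match; kept with NULLs on the b side.
- a[4] uid=7 → 2 match(es) in b → 2 row(s).
- a[5] uid=NULL → no match; kept with NULLs on the b side.
After projecting and ordering:
b.uid | a.uid | b.ip_last
7 | 7 | 10
7 | 7 | 10
7 | 7 | 10
7 | 7 | 21
7 | 7 | 21
7 | 7 | 21
NULL | 4 | NULL
NULL | 4 | NULL
NULL | NULL | NULL

(7, 7, 10); (7, 7, 10); (7, 7, 10); (7, 7, 21); (7, 7, 21); (7, 7, 21); (NULL, 4, NULL); (NULL, 4, NULL); (NULL, NULL, NULL)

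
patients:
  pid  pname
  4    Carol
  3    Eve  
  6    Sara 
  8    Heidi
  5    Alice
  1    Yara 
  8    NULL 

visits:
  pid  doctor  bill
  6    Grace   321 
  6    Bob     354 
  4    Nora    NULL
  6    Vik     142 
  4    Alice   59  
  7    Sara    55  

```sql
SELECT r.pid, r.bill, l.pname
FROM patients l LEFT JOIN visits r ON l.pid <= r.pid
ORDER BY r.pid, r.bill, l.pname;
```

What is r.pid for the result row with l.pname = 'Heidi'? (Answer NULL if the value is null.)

NULL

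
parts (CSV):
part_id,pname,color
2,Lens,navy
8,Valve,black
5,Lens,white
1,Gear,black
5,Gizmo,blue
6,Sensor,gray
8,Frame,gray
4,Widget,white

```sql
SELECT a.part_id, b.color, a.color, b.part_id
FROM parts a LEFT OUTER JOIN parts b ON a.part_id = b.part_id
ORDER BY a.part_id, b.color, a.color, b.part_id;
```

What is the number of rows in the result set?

LEFT JOIN keeps every row from `parts a`; unmatched rows get NULL for `parts b`'s columns.
Matching on a.part_id = b.part_id.
Matched pairs: 12; unmatched a rows kept: 0.
Total: 12 rows.

12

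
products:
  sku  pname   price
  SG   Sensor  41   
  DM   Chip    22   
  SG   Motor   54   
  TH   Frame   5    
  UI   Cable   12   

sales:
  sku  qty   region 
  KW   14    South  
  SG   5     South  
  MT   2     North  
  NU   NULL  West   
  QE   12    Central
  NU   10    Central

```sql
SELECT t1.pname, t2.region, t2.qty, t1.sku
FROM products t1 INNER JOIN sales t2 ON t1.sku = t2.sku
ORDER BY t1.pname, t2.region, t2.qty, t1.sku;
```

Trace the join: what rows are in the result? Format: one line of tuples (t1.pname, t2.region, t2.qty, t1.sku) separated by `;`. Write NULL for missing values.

INNER JOIN keeps only pairs where the ON condition holds.
Matching on t1.sku = t2.sku.
- t1 (sku=SG) pairs with 1 row(s) of t2.
- t1 (sku=DM) has no partner → excluded.
- t1 (sku=SG) pairs with 1 row(s) of t2.
- t1 (sku=TH) has no partner → excluded.
- t1 (sku=UI) has no partner → excluded.
After projecting and ordering:
t1.pname | t2.region | t2.qty | t1.sku
Motor | South | 5 | SG
Sensor | South | 5 | SG

(Motor, South, 5, SG); (Sensor, South, 5, SG)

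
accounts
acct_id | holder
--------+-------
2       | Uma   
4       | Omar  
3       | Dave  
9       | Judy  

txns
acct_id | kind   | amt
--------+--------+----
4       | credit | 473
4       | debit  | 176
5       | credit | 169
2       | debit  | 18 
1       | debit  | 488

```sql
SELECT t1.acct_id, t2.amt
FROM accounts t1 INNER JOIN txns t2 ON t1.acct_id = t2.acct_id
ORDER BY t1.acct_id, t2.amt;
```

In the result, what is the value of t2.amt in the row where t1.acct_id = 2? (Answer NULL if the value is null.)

18

INNER JOIN keeps only pairs where the ON condition holds.
Matching on t1.acct_id = t2.acct_id.
Matched pairs: 3.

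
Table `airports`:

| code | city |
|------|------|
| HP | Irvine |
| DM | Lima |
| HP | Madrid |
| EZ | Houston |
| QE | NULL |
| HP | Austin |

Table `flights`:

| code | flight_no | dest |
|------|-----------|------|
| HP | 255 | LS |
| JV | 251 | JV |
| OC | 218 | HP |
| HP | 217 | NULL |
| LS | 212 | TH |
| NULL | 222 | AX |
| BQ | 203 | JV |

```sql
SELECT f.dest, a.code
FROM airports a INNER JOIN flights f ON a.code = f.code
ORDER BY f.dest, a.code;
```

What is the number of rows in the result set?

INNER JOIN keeps only pairs where the ON condition holds.
Matching on a.code = f.code. A NULL in a compared column never satisfies the condition.
Matched pairs: 6.
Total: 6 rows.

6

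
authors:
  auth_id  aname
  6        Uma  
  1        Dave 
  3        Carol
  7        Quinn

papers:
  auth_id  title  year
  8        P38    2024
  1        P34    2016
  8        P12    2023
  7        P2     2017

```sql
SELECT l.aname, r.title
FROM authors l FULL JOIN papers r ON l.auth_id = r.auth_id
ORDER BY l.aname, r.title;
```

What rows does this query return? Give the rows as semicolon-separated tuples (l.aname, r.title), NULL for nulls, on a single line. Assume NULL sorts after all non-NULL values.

(Carol, NULL); (Dave, P34); (Quinn, P2); (Uma, NULL); (NULL, P12); (NULL, P38)

FULL OUTER JOIN keeps every row from both sides; unmatched rows get NULL for the other side's columns.
Matching on l.auth_id = r.auth_id.
- l row (auth_id=6): no match → kept, r columns NULL.
- l row (auth_id=1): matches 1 r row(s) → 1 output row(s).
- l row (auth_id=3): no match → kept, r columns NULL.
- l row (auth_id=7): matches 1 r row(s) → 1 output row(s).
- 2 row(s) from r found no l partner → padded with NULL.
After projecting and ordering:
l.aname | r.title
Carol | NULL
Dave | P34
Quinn | P2
Uma | NULL
NULL | P12
NULL | P38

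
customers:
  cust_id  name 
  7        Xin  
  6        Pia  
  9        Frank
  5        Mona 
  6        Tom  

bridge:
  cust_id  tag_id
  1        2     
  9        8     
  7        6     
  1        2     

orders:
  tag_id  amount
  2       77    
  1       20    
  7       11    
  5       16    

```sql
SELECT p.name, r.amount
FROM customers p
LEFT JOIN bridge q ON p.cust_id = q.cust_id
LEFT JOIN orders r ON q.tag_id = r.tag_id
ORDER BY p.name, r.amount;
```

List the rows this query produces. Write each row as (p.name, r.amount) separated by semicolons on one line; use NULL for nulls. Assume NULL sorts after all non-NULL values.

Joins associate left-to-right: customers LEFT JOIN bridge on cust_id gives 5 intermediate row(s).
Then LEFT JOIN `orders r` on tag_id: each of those 5 rows is kept; rows whose q.tag_id has no match in r get NULL for r's columns.

(Frank, NULL); (Mona, NULL); (Pia, NULL); (Tom, NULL); (Xin, NULL)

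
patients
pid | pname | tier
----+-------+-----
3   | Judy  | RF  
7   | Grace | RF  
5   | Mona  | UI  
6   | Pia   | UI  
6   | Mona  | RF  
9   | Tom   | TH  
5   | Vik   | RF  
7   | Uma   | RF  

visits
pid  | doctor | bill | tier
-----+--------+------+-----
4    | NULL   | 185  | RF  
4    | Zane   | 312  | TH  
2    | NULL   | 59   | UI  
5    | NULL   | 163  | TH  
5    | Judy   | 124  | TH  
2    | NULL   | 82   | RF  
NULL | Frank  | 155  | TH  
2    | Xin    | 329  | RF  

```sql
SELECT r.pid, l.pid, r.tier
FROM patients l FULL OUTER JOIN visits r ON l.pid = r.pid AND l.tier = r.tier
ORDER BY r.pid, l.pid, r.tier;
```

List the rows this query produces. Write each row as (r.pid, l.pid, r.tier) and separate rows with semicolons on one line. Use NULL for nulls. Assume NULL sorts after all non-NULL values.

FULL OUTER JOIN keeps every row from both sides; unmatched rows get NULL for the other side's columns.
Matching on l.pid = r.pid AND l.tier = r.tier. A NULL in a compared column never satisfies the condition.
- l (pid=3, tier=RF) has no partner → padded with NULL.
- l (pid=7, tier=RF) has no partner → padded with NULL.
- l (pid=5, tier=UI) has no partner → padded with NULL.
- l (pid=6, tier=UI) has no partner → padded with NULL.
- l (pid=6, tier=RF) has no partner → padded with NULL.
- l (pid=9, tier=TH) has no partner → padded with NULL.
- l (pid=5, tier=RF) has no partner → padded with NULL.
- l (pid=7, tier=RF) has no partner → padded with NULL.
- 8 row(s) from r found no l partner → padded with NULL.

(2, NULL, RF); (2, NULL, RF); (2, NULL, UI); (4, NULL, RF); (4, NULL, TH); (5, NULL, TH); (5, NULL, TH); (NULL, 3, NULL); (NULL, 5, NULL); (NULL, 5, NULL); (NULL, 6, NULL); (NULL, 6, NULL); (NULL, 7, NULL); (NULL, 7, NULL); (NULL, 9, NULL); (NULL, NULL, TH)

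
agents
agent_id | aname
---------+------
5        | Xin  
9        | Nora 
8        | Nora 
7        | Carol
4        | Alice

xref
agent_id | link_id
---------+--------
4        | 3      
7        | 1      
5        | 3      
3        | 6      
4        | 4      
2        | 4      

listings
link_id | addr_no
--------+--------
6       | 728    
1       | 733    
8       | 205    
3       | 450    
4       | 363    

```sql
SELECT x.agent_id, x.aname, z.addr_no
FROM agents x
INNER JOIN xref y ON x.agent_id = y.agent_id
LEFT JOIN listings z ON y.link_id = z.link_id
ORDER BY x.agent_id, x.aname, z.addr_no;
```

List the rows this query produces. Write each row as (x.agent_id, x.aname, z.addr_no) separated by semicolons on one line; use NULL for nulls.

(4, Alice, 363); (4, Alice, 450); (5, Xin, 450); (7, Carol, 733)

Evaluate left to right. First `agents x INNER JOIN xref y` on agent_id: 4 row(s).
Then LEFT JOIN `listings z` on link_id: each of those 4 rows is kept; rows whose y.link_id has no match in z get NULL for z's columns.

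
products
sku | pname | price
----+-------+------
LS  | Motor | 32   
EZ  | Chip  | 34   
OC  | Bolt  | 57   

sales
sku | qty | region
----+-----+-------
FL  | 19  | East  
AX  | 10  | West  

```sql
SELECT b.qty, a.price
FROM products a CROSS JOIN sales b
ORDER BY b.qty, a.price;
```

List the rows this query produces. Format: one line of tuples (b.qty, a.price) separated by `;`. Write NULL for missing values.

CROSS JOIN pairs every row of `products` with every row of `sales`: 3 × 2 = 6 rows.

(10, 32); (10, 34); (10, 57); (19, 32); (19, 34); (19, 57)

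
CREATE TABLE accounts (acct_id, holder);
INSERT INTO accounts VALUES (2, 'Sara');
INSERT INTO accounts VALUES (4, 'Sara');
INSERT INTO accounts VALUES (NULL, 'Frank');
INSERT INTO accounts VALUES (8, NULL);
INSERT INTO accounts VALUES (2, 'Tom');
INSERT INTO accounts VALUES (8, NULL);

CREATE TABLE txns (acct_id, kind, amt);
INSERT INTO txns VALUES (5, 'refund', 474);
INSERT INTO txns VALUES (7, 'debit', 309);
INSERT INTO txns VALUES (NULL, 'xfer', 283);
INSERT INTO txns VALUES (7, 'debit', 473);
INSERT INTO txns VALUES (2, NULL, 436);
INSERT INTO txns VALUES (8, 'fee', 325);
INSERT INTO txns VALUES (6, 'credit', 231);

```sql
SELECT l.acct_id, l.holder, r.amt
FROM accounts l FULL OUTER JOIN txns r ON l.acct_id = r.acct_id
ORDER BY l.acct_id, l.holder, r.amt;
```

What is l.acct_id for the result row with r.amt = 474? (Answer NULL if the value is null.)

NULL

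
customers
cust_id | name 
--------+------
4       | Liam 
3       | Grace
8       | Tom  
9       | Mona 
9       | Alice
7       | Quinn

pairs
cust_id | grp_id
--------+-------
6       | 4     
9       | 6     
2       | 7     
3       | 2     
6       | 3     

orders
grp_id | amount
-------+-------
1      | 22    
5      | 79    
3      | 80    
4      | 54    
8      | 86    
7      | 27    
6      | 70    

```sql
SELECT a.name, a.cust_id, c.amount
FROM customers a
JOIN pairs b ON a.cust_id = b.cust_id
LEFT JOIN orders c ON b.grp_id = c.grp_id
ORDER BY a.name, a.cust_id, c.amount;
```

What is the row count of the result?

Step 1 — a INNER JOIN b on cust_id → 3 row(s).
Then LEFT JOIN `orders c` on grp_id: each of those 3 rows is kept; rows whose b.grp_id has no match in c get NULL for c's columns.
Result: 3 row(s).

3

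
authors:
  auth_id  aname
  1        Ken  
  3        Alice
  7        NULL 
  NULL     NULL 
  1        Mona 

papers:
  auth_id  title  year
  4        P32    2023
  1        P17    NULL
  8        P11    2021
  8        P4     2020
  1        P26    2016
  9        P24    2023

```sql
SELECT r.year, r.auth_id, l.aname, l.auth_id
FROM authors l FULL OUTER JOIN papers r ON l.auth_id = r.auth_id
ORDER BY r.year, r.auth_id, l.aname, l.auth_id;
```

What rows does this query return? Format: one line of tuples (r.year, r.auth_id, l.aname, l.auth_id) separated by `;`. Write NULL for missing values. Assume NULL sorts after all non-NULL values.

(2016, 1, Ken, 1); (2016, 1, Mona, 1); (2020, 8, NULL, NULL); (2021, 8, NULL, NULL); (2023, 4, NULL, NULL); (2023, 9, NULL, NULL); (NULL, 1, Ken, 1); (NULL, 1, Mona, 1); (NULL, NULL, Alice, 3); (NULL, NULL, NULL, 7); (NULL, NULL, NULL, NULL)

FULL OUTER JOIN keeps every row from both sides; unmatched rows get NULL for the other side's columns.
Matching on l.auth_id = r.auth_id. A NULL in a compared column never satisfies the condition.
- l row (auth_id=1): matches 2 r row(s) → 2 output row(s).
- l row (auth_id=3): no match → kept, r columns NULL.
- l row (auth_id=7): no match → kept, r columns NULL.
- l row (auth_id=NULL): no match → kept, r columns NULL.
- l row (auth_id=1): matches 2 r row(s) → 2 output row(s).
- 4 r row(s) had no l match → kept, l columns NULL.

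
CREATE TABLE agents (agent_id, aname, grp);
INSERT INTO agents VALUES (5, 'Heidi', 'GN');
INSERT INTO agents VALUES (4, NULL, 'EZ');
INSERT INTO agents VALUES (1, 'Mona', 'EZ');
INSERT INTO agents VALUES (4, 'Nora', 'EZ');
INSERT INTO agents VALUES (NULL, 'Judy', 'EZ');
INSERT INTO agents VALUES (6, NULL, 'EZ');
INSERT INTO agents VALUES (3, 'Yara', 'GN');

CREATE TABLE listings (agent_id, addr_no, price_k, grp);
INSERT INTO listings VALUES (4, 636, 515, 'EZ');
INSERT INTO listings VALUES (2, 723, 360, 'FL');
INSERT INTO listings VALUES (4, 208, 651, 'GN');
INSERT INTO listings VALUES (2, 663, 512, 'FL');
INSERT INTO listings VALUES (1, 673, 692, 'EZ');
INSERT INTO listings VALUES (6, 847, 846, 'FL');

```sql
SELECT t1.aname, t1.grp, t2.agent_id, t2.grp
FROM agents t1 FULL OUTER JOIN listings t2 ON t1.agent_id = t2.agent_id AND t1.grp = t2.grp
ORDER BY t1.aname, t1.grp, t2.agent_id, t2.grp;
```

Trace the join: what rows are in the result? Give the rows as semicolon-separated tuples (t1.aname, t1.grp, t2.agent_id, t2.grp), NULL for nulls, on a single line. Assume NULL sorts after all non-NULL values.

(Heidi, GN, NULL, NULL); (Judy, EZ, NULL, NULL); (Mona, EZ, 1, EZ); (Nora, EZ, 4, EZ); (Yara, GN, NULL, NULL); (NULL, EZ, 4, EZ); (NULL, EZ, NULL, NULL); (NULL, NULL, 2, FL); (NULL, NULL, 2, FL); (NULL, NULL, 4, GN); (NULL, NULL, 6, FL)

FULL OUTER JOIN keeps every row from both sides; unmatched rows get NULL for the other side's columns.
Matching on t1.agent_id = t2.agent_id AND t1.grp = t2.grp. A NULL in a compared column never satisfies the condition.
- t1 row (agent_id=5, grp=GN): no match → kept, t2 columns NULL.
- t1 row (agent_id=4, grp=EZ): matches 1 t2 row(s) → 1 output row(s).
- t1 row (agent_id=1, grp=EZ): matches 1 t2 row(s) → 1 output row(s).
- t1 row (agent_id=4, grp=EZ): matches 1 t2 row(s) → 1 output row(s).
- t1 row (agent_id=NULL, grp=EZ): no match → kept, t2 columns NULL.
- t1 row (agent_id=6, grp=EZ): no match → kept, t2 columns NULL.
- t1 row (agent_id=3, grp=GN): no match → kept, t2 columns NULL.
- 4 row(s) from t2 found no t1 partner → padded with NULL.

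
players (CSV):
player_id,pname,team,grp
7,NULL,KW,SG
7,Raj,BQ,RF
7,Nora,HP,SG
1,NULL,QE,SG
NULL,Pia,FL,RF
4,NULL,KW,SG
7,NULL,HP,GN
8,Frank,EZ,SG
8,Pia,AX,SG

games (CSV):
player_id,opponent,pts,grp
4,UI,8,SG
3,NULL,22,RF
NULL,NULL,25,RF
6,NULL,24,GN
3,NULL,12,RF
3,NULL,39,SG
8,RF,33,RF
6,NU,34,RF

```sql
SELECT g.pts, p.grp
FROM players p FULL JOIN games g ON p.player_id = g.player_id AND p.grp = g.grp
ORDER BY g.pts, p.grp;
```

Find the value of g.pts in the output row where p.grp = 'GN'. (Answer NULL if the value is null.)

NULL

FULL OUTER JOIN keeps every row from both sides; unmatched rows get NULL for the other side's columns.
Matching on p.player_id = g.player_id AND p.grp = g.grp. A NULL in a compared column never satisfies the condition.
- player_id=7, grp=SG: no g row matches, row kept with g columns NULL.
- player_id=7, grp=RF: no g row matches, row kept with g columns NULL.
- player_id=7, grp=SG: no g row matches, row kept with g columns NULL.
- player_id=1, grp=SG: no g row matches, row kept with g columns NULL.
- player_id=NULL, grp=RF: no g row matches, row kept with g columns NULL.
- player_id=4, grp=SG: 1 matching g row(s), so 1 row(s) emitted.
- player_id=7, grp=GN: no g row matches, row kept with g columns NULL.
- player_id=8, grp=SG: no g row matches, row kept with g columns NULL.
- player_id=8, grp=SG: no g row matches, row kept with g columns NULL.
- 7 row(s) from g found no p partner → padded with NULL.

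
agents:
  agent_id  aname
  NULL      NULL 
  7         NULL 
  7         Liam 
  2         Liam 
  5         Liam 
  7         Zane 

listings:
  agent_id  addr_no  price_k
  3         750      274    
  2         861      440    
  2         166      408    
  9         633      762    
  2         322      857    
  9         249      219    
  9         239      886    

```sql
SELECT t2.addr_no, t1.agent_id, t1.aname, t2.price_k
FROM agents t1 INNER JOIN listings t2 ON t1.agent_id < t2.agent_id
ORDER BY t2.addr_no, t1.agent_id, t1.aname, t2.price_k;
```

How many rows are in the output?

16

INNER JOIN keeps only pairs where the ON condition holds.
Matching on t1.agent_id < t2.agent_id. A NULL in a compared column never satisfies the condition.
- t1 (agent_id=NULL) has no partner → excluded.
- t1 (agent_id=7) pairs with 3 row(s) of t2.
- t1 (agent_id=7) pairs with 3 row(s) of t2.
- t1 (agent_id=2) pairs with 4 row(s) of t2.
- t1 (agent_id=5) pairs with 3 row(s) of t2.
- t1 (agent_id=7) pairs with 3 row(s) of t2.
Total: 16 rows.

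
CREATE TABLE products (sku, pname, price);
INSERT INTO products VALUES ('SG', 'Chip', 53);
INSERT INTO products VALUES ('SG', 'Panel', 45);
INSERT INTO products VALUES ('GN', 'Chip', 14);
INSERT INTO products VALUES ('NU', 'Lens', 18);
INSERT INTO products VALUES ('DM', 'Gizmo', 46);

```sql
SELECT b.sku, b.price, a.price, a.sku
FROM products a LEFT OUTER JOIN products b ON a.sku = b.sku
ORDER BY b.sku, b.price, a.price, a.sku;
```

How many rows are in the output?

7

LEFT JOIN keeps every row from `products a`; unmatched rows get NULL for `products b`'s columns.
Matching on a.sku = b.sku.
- a row (sku=SG): matches 2 b row(s) → 2 output row(s).
- a row (sku=SG): matches 2 b row(s) → 2 output row(s).
- a row (sku=GN): matches 1 b row(s) → 1 output row(s).
- a row (sku=NU): matches 1 b row(s) → 1 output row(s).
- a row (sku=DM): matches 1 b row(s) → 1 output row(s).
Total: 7 rows.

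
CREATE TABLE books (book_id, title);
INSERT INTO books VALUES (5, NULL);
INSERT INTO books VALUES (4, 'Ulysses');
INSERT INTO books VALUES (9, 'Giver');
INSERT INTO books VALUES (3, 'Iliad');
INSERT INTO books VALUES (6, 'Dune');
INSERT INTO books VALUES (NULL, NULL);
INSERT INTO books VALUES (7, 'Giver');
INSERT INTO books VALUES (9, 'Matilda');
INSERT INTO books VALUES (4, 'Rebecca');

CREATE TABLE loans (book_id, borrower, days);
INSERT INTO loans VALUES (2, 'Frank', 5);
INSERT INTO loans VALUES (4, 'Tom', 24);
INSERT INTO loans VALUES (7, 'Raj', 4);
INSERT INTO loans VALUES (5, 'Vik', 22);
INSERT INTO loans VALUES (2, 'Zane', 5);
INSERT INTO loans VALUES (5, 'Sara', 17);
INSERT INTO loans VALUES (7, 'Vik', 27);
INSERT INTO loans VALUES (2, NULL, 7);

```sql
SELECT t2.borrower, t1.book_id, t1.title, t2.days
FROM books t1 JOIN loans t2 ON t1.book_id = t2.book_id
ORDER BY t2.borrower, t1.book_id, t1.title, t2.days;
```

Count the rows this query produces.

6

INNER JOIN keeps only pairs where the ON condition holds.
Matching on t1.book_id = t2.book_id. A NULL in a compared column never satisfies the condition.
- book_id=5: 2 matching t2 row(s), so 2 row(s) emitted.
- book_id=4: 1 matching t2 row(s), so 1 row(s) emitted.
- book_id=9: no matching t2 row, dropped.
- book_id=3: no matching t2 row, dropped.
- book_id=6: no matching t2 row, dropped.
- book_id=NULL: no matching t2 row, dropped.
- book_id=7: 2 matching t2 row(s), so 2 row(s) emitted.
- book_id=9: no matching t2 row, dropped.
- book_id=4: 1 matching t2 row(s), so 1 row(s) emitted.
Total: 6 rows.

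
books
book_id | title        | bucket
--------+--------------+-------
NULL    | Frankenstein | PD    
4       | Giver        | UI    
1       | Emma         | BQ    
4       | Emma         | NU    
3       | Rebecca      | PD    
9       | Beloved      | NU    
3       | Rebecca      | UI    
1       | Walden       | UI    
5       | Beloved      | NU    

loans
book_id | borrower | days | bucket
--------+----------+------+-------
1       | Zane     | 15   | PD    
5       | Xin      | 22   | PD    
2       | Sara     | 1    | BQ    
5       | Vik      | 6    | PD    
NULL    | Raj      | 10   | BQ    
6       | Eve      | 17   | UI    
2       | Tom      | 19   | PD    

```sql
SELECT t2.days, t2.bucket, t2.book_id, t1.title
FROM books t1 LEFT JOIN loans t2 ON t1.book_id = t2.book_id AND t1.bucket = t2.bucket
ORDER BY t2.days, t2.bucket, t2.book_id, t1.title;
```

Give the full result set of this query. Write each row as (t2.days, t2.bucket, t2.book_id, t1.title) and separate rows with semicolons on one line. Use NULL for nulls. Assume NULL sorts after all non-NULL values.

LEFT JOIN keeps every row from `books`; unmatched rows get NULL for `loans`'s columns.
Matching on t1.book_id = t2.book_id AND t1.bucket = t2.bucket. A NULL in a compared column never satisfies the condition.
- t1 row (book_id=NULL, bucket=PD): no match → kept, t2 columns NULL.
- t1 row (book_id=4, bucket=UI): no match → kept, t2 columns NULL.
- t1 row (book_id=1, bucket=BQ): no match → kept, t2 columns NULL.
- t1 row (book_id=4, bucket=NU): no match → kept, t2 columns NULL.
- t1 row (book_id=3, bucket=PD): no match → kept, t2 columns NULL.
- t1 row (book_id=9, bucket=NU): no match → kept, t2 columns NULL.
- t1 row (book_id=3, bucket=UI): no match → kept, t2 columns NULL.
- t1 row (book_id=1, bucket=UI): no match → kept, t2 columns NULL.
- t1 row (book_id=5, bucket=NU): no match → kept, t2 columns NULL.
After projecting and ordering:
t2.days | t2.bucket | t2.book_id | t1.title
NULL | NULL | NULL | Beloved
NULL | NULL | NULL | Beloved
NULL | NULL | NULL | Emma
NULL | NULL | NULL | Emma
NULL | NULL | NULL | Frankenstein
NULL | NULL | NULL | Giver
NULL | NULL | NULL | Rebecca
NULL | NULL | NULL | Rebecca
NULL | NULL | NULL | Walden

(NULL, NULL, NULL, Beloved); (NULL, NULL, NULL, Beloved); (NULL, NULL, NULL, Emma); (NULL, NULL, NULL, Emma); (NULL, NULL, NULL, Frankenstein); (NULL, NULL, NULL, Giver); (NULL, NULL, NULL, Rebecca); (NULL, NULL, NULL, Rebecca); (NULL, NULL, NULL, Walden)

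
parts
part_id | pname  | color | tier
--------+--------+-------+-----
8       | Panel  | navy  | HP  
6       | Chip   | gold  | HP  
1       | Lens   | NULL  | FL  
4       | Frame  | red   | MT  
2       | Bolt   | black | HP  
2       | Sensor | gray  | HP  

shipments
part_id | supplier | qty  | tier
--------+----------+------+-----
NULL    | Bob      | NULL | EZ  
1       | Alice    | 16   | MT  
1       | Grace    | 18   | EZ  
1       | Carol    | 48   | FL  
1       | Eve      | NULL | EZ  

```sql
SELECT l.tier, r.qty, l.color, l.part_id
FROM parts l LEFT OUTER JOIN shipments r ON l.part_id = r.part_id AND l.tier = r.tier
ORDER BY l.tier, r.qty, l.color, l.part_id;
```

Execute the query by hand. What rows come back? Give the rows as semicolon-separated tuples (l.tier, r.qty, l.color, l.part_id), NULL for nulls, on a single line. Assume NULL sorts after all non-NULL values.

(FL, 48, NULL, 1); (HP, NULL, black, 2); (HP, NULL, gold, 6); (HP, NULL, gray, 2); (HP, NULL, navy, 8); (MT, NULL, red, 4)

LEFT JOIN keeps every row from `parts`; unmatched rows get NULL for `shipments`'s columns.
Matching on l.part_id = r.part_id AND l.tier = r.tier. A NULL in a compared column never satisfies the condition.
Matched pairs: 1; unmatched l rows kept: 5.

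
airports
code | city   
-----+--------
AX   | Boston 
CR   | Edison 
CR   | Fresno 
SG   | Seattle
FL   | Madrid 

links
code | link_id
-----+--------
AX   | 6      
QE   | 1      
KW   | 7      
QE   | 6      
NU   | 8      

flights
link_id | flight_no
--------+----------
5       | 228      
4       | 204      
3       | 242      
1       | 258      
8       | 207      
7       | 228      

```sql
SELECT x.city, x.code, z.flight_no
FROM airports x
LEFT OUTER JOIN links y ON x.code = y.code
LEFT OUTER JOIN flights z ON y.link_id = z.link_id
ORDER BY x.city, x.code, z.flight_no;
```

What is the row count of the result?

5

Step 1 — x LEFT JOIN y on code → 5 row(s).
Then LEFT JOIN `flights z` on link_id: each of those 5 rows is kept; rows whose y.link_id has no match in z get NULL for z's columns.
Result: 5 row(s).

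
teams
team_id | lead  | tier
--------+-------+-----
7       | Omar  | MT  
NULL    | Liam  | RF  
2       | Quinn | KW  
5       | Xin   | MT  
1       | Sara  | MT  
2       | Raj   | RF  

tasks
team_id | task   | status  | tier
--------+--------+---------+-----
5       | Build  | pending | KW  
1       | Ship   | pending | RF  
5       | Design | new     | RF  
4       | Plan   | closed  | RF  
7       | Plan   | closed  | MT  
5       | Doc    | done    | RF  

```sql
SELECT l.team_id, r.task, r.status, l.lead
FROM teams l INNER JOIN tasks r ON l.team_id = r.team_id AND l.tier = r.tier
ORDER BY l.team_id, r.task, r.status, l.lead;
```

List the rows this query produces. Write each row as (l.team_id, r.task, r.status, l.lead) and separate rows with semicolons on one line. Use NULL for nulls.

INNER JOIN keeps only pairs where the ON condition holds.
Matching on l.team_id = r.team_id AND l.tier = r.tier. A NULL in a compared column never satisfies the condition.
- team_id=7, tier=MT: 1 matching r row(s), so 1 row(s) emitted.
- team_id=NULL, tier=RF: no matching r row, dropped.
- team_id=2, tier=KW: no matching r row, dropped.
- team_id=5, tier=MT: no matching r row, dropped.
- team_id=1, tier=MT: no matching r row, dropped.
- team_id=2, tier=RF: no matching r row, dropped.
After projecting and ordering:
l.team_id | r.task | r.status | l.lead
7 | Plan | closed | Omar

(7, Plan, closed, Omar)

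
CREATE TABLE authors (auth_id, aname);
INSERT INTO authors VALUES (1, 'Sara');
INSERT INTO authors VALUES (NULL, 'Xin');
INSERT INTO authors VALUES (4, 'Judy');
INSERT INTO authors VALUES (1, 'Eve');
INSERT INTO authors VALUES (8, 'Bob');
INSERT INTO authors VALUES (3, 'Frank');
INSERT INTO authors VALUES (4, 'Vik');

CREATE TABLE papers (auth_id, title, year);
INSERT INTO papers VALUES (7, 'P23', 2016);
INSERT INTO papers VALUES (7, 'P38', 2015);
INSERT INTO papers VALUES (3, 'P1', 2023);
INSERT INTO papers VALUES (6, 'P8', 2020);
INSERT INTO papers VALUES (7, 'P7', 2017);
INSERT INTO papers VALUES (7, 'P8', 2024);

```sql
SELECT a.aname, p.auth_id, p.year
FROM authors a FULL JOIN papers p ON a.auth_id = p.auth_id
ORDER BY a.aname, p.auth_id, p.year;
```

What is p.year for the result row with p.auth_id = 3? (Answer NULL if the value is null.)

FULL OUTER JOIN keeps every row from both sides; unmatched rows get NULL for the other side's columns.
Matching on a.auth_id = p.auth_id. A NULL in a compared column never satisfies the condition.
- a[0] auth_id=1 → no match; kept with NULLs on the p side.
- a[1] auth_id=NULL → no match; kept with NULLs on the p side.
- a[2] auth_id=4 → no match; kept with NULLs on the p side.
- a[3] auth_id=1 → no match; kept with NULLs on the p side.
- a[4] auth_id=8 → no match; kept with NULLs on the p side.
- a[5] auth_id=3 → 1 match(es) in p → 1 row(s).
- a[6] auth_id=4 → no match; kept with NULLs on the p side.
- 5 row(s) from p found no a partner → padded with NULL.

2023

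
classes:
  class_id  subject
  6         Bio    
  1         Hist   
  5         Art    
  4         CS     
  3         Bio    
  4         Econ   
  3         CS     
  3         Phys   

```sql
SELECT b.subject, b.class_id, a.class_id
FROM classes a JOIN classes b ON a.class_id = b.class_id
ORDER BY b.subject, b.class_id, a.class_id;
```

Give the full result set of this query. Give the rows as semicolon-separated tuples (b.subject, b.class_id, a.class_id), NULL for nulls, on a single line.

INNER JOIN keeps only pairs where the ON condition holds.
Matching on a.class_id = b.class_id.
- a (class_id=6) pairs with 1 row(s) of b.
- a (class_id=1) pairs with 1 row(s) of b.
- a (class_id=5) pairs with 1 row(s) of b.
- a (class_id=4) pairs with 2 row(s) of b.
- a (class_id=3) pairs with 3 row(s) of b.
- a (class_id=4) pairs with 2 row(s) of b.
- a (class_id=3) pairs with 3 row(s) of b.
- a (class_id=3) pairs with 3 row(s) of b.

(Art, 5, 5); (Bio, 3, 3); (Bio, 3, 3); (Bio, 3, 3); (Bio, 6, 6); (CS, 3, 3); (CS, 3, 3); (CS, 3, 3); (CS, 4, 4); (CS, 4, 4); (Econ, 4, 4); (Econ, 4, 4); (Hist, 1, 1); (Phys, 3, 3); (Phys, 3, 3); (Phys, 3, 3)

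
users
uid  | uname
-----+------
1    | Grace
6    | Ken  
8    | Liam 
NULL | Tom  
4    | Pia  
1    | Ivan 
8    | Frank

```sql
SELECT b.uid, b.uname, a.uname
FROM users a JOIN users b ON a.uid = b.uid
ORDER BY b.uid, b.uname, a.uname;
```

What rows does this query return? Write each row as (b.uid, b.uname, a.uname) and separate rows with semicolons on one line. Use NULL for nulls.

INNER JOIN keeps only pairs where the ON condition holds.
Matching on a.uid = b.uid. A NULL in a compared column never satisfies the condition.
- a row (uid=1): matches 2 b row(s) → 2 output row(s).
- a row (uid=6): matches 1 b row(s) → 1 output row(s).
- a row (uid=8): matches 2 b row(s) → 2 output row(s).
- a row (uid=NULL): no match → dropped.
- a row (uid=4): matches 1 b row(s) → 1 output row(s).
- a row (uid=1): matches 2 b row(s) → 2 output row(s).
- a row (uid=8): matches 2 b row(s) → 2 output row(s).
After projecting and ordering:
b.uid | b.uname | a.uname
1 | Grace | Grace
1 | Grace | Ivan
1 | Ivan | Grace
1 | Ivan | Ivan
4 | Pia | Pia
6 | Ken | Ken
8 | Frank | Frank
8 | Frank | Liam
8 | Liam | Frank
8 | Liam | Liam

(1, Grace, Grace); (1, Grace, Ivan); (1, Ivan, Grace); (1, Ivan, Ivan); (4, Pia, Pia); (6, Ken, Ken); (8, Frank, Frank); (8, Frank, Liam); (8, Liam, Frank); (8, Liam, Liam)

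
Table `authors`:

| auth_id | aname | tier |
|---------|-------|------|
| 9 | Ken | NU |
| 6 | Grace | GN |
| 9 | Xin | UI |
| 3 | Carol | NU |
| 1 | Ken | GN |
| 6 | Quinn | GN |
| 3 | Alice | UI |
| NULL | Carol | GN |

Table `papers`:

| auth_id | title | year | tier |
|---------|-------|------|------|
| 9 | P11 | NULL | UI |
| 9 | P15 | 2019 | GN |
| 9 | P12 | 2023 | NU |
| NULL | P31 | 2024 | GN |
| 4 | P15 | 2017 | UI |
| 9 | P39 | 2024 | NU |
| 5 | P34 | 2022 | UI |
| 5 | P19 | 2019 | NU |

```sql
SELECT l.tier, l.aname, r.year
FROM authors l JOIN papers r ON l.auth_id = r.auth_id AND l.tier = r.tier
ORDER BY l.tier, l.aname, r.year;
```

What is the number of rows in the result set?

3

INNER JOIN keeps only pairs where the ON condition holds.
Matching on l.auth_id = r.auth_id AND l.tier = r.tier. A NULL in a compared column never satisfies the condition.
- l[0] auth_id=9, tier=NU → 2 match(es) in r → 2 row(s).
- l[1] auth_id=6, tier=GN → no match; dropped.
- l[2] auth_id=9, tier=UI → 1 match(es) in r → 1 row(s).
- l[3] auth_id=3, tier=NU → no match; dropped.
- l[4] auth_id=1, tier=GN → no match; dropped.
- l[5] auth_id=6, tier=GN → no match; dropped.
- l[6] auth_id=3, tier=UI → no match; dropped.
- l[7] auth_id=NULL, tier=GN → no match; dropped.
Total: 3 rows.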